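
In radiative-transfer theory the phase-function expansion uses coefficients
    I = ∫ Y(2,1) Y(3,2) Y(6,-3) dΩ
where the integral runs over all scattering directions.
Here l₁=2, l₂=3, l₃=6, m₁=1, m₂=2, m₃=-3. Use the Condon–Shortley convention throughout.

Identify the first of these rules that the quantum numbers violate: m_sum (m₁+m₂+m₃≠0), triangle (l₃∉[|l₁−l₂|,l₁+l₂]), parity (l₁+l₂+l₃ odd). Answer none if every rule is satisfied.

triangle

Σmᵢ = 0  ✓
l₃∈[|l₁−l₂|,l₁+l₂]=[1,5] required, l₃=6 fails  ✗
Σlᵢ = 11 ⇒ odd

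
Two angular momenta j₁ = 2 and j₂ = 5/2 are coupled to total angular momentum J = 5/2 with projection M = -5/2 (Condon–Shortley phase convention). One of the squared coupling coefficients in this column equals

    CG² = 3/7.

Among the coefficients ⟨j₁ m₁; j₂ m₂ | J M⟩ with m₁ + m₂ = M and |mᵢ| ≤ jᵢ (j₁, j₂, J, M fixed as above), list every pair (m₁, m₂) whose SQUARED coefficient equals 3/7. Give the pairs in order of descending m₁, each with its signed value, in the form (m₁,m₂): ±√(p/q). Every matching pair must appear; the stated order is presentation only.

Admissible pairs with m₁+m₂ = M = -5/2: (-2,-1/2), (-1,-3/2), (0,-5/2)
  (m₁,m₂)=(0,-5/2): CG² = 5/14, CG = +√(5/14)
  (m₁,m₂)=(-1,-3/2): CG² = 3/7, CG = −√(3/7)   ← matches the target
  (m₁,m₂)=(-2,-1/2): CG² = 3/14, CG = +√(3/14)
Pairs with CG² = 3/7: (-1,-3/2): −√(3/7)

(-1,-3/2): −√(3/7)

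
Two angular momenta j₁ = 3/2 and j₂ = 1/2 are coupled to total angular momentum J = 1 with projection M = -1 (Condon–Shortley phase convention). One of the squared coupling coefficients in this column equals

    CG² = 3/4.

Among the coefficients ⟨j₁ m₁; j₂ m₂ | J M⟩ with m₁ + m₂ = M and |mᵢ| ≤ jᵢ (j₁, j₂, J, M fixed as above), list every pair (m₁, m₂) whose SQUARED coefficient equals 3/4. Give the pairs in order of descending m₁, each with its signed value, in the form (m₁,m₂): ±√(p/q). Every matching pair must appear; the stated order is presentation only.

(-3/2,1/2): −√(3/4)

Admissible pairs with m₁+m₂ = M = -1: (-3/2,1/2), (-1/2,-1/2)
  (m₁,m₂)=(-1/2,-1/2): CG² = 1/4, CG = +√(1/4)
  (m₁,m₂)=(-3/2,1/2): CG² = 3/4, CG = −√(3/4)   ← matches the target
Pairs with CG² = 3/4: (-3/2,1/2): −√(3/4)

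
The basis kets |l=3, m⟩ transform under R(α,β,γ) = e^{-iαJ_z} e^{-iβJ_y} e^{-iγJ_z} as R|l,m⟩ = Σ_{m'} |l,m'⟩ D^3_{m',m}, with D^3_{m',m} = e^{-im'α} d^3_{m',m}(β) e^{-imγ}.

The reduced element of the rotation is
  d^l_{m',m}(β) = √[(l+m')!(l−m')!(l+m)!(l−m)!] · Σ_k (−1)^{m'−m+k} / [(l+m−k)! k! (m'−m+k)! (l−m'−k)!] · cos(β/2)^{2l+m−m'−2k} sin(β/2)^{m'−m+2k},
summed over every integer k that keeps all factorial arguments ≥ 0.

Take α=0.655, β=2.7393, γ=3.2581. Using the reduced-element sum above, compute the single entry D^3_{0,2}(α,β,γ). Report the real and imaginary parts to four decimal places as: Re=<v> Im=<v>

Re=-0.1879 Im=0.0446

D^3_{0,2}(0.6550,2.7393,3.2581) = e^{-i·0·0.6550}·d^3_{0,2}(2.7393)·e^{-i·2·3.2581}. Compute d first:
c=cos(2.739300/2)=0.199793, s=sin(2.739300/2)=0.979838; N=√[6·6·120·1]=65.726707
The bounds max(0,m−m')=2 and min(l+m,l−m')=3 give 2 terms
  k=2: (−1)^0·65.7267/(12)·0.1998^4·0.9798^2 = +0.008379
  k=3: (−1)^1·65.7267/(12)·0.1998^2·0.9798^4 = -0.201529
d^3_{0,2}(2.7393) = +0.008379 -0.201529 = -0.193150
Attach z-rotation phases: D = e^{-i(0)(0.6550)}·(-0.193150)·e^{-i(2)(3.2581)} = -0.187930+0.044601i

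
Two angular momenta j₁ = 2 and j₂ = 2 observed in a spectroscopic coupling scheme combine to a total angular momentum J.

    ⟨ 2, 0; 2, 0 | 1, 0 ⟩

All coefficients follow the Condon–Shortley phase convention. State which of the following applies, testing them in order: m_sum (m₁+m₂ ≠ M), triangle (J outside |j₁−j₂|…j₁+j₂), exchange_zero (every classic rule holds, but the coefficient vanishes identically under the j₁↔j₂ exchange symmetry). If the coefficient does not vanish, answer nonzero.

m-sum: m₁+m₂ = 0+0 = 0, M = 0  ✓
triangle: |j₁−j₂| = 0 ≤ J = 1 ≤ j₁+j₂ = 4  ✓
exchange: j₁=j₂ and m₁=m₂, and (−1)^(j₁+j₂−J) = (−1)^3 = −1 forces ⟨j₁m₁;j₂m₂|JM⟩ = −⟨j₂m₂;j₁m₁|JM⟩ = −⟨j₁m₁;j₂m₂|JM⟩ ⇒ the coefficient vanishes identically
Racah sum check: Σ_k collapses to 0 ⇒ CG = 0

exchange_zero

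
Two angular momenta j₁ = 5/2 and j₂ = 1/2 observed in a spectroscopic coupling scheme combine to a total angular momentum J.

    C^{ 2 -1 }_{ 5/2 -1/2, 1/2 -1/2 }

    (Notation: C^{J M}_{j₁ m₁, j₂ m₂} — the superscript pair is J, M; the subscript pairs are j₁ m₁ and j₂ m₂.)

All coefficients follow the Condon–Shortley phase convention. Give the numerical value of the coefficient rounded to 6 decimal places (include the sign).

+√(1/3) = +0.577350

√[5·1!4!0!/6! · 2!3!0!1!1!3!] = √(12)
  +(−1)^0/∏(0,1,3,0,1,0)! = 1/6  (running 1/6)
⟨..|..⟩ = √(12)·(1/6) = +0.577350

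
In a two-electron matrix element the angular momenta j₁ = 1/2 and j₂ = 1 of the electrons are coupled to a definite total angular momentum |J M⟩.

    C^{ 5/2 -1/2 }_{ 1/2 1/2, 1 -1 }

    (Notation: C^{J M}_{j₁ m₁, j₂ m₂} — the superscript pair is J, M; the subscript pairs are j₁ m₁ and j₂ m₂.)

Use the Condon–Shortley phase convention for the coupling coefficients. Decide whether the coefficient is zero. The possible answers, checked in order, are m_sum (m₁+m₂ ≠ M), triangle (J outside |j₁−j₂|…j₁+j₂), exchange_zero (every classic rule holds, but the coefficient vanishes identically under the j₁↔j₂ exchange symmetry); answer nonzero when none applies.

triangle

m-sum: m₁+m₂ = 1/2+(-1) = -1/2, M = -1/2  ✓
triangle: need |j₁−j₂| ≤ J ≤ j₁+j₂, i.e. J ∈ [1/2, 3/2]; J = 5/2 is outside ✗ ⇒ coefficient is 0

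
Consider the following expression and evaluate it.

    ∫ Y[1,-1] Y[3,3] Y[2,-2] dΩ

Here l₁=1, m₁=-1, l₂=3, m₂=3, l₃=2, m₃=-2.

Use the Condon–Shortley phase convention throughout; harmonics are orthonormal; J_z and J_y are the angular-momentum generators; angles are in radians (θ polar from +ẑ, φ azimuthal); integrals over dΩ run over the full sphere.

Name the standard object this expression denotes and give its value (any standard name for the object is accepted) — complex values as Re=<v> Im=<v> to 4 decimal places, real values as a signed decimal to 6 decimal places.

This is a Gaunt coefficient — the integral of a triple product of spherical harmonics over the sphere.
m-sum 0 ✓  L=6 even ✓  2≤2≤4 ✓
Π(2lᵢ+1) = 3×7×5 = 105
triangle coeff Δ(1,3,2) = 1/105
Σ_t [1,1]: t=1:−1/4 = -1/4
(3j)²=3/35 [(1 3 2; 0 0 0)], sign=-1
Σ_t [2,2]: t=2:+1/48 = 1/48
(3j)²=1/7 [(1 3 2; -1 3 -2)], sign=+1
⇒ 4πI² = 9/7
I = (-1)√(9/7/(4π)) = -0.31986543

Gaunt coefficient, -0.319865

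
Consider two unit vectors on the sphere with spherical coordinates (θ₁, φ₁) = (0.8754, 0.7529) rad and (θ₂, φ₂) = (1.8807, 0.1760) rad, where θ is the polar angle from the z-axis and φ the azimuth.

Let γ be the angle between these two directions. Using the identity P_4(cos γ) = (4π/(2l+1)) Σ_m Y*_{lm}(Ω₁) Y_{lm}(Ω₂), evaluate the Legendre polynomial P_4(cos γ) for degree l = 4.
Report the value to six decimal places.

-0.145709

Expand P_4 via completeness: Σ_{m} conj(Y_{4,m}) at Ω₁ times Y_{4,m} at Ω₂ —
  term(m=-4) = -0.03762 + 0.04147j   from Y*(Ω₁)=-0.15250 + 0.01994j, Y(Ω₂)=0.27750 - 0.23564j
  term(m=-3) = 0.01906 - 0.11816j   from Y*(Ω₁)=-0.23046 + 0.28043j, Y(Ω₂)=-0.28482 + 0.16612j
  term(m=-2) = -0.01584 - 0.03576j   from Y*(Ω₁)=0.02400 + 0.36866j, Y(Ω₂)=-0.09939 + 0.03650j
  term(m=-1) = -0.00797 - 0.00519j   from Y*(Ω₁)=-0.02150 - 0.02015j, Y(Ω₂)=0.31777 - 0.05651j
  term(m=+0) = -0.01960 + 0.00000j   from Y*(Ω₁)=-0.36148 + 0.00000j, Y(Ω₂)=0.05423 + 0.00000j
  term(m=+1) = -0.00797 + 0.00519j   from Y*(Ω₁)=0.02150 - 0.02015j, Y(Ω₂)=-0.31777 - 0.05651j
  term(m=+2) = -0.01584 + 0.03576j   from Y*(Ω₁)=0.02400 - 0.36866j, Y(Ω₂)=-0.09939 - 0.03650j
  term(m=+3) = 0.01906 + 0.11816j   from Y*(Ω₁)=0.23046 + 0.28043j, Y(Ω₂)=0.28482 + 0.16612j
  term(m=+4) = -0.03762 - 0.04147j   from Y*(Ω₁)=-0.15250 - 0.01994j, Y(Ω₂)=0.27750 + 0.23564j
Total Σ_m = -0.10436 - 0.00000j. Multiply by 1.396263: -0.14571 - 0.00000j. P_4(cos γ) = -0.145709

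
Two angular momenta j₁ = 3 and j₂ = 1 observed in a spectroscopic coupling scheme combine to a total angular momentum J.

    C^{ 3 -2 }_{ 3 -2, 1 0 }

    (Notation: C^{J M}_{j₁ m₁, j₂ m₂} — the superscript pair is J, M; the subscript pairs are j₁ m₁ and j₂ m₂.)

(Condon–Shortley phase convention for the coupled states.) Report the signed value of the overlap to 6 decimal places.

−√(1/3) = -0.577350

triangle: 1!·5!·1!/8! = 120/40320
(j±m)!: 1!·5!·1!·1!·1!·5! = 14400
prefactor² = (2J+1)·Δ·N² = 300
  k=0: +1/(0!·1!·5!·1!·0!·0!) = 1/120
  k=1: −1/(1!·0!·4!·0!·1!·1!) = -1/24
Σ = -1/30  ⇒  CG² = 300·(-1/30)² = 1/3
CG = −√(1/3) = -0.577350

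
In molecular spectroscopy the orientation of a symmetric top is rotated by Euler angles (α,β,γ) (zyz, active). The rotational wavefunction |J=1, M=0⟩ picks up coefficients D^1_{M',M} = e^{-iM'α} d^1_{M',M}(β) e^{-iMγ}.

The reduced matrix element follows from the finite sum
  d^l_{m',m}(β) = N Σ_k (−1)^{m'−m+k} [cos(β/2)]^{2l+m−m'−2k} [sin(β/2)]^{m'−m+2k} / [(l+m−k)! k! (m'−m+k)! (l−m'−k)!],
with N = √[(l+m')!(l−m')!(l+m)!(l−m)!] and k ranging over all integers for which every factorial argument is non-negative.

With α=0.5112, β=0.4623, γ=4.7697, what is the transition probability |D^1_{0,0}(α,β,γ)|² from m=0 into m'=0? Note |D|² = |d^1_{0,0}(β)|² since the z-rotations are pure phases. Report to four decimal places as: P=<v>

Split into d^1_{0,0}(β=0.4623) × two z-phases.
With c≡cos(β/2)=0.973404 and s≡sin(β/2)=0.229097, N=[1·1·1·1]^{1/2}=1.000000
Admissible k: 0..1 (factorial args all ≥0)
  k=0: (−1)^0·1.0000/(1)·0.9734^2·0.2291^0 = +0.947515
  k=1: (−1)^1·1.0000/(1)·0.9734^0·0.2291^2 = -0.052485
d^1_{0,0}(0.4623) = +0.947515 -0.052485 = +0.895029
|D^1_{0,0}|² = |d^1_{0,0}(β)|² = (+0.895029)² = 0.801077 (the z-rotation phases have unit modulus)

P=0.8011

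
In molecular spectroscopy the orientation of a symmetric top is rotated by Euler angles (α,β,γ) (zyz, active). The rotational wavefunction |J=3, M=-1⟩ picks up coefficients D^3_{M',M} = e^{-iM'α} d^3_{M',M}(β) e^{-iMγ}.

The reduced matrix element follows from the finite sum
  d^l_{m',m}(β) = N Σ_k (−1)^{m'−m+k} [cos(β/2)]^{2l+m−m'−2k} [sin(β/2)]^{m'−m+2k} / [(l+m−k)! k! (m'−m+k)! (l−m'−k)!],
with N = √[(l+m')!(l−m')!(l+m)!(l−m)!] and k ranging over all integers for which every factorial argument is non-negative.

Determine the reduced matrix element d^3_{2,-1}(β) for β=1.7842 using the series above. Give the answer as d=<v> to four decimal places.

d^3_{2,-1}(β=1.7842) via the finite sum:
With c≡cos(β/2)=0.627779 and s≡sin(β/2)=0.778392, N=[120·1·2·24]^{1/2}=75.894664
Admissible k: 0..1 (factorial args all ≥0)
  k=0: (−1)^3·75.8947/(12)·0.6278^3·0.7784^3 = -0.737980
  k=1: (−1)^4·75.8947/(24)·0.6278^1·0.7784^5 = +0.567281
d^3_{2,-1}(1.7842) = -0.737980 +0.567281 = -0.170700

d=-0.1707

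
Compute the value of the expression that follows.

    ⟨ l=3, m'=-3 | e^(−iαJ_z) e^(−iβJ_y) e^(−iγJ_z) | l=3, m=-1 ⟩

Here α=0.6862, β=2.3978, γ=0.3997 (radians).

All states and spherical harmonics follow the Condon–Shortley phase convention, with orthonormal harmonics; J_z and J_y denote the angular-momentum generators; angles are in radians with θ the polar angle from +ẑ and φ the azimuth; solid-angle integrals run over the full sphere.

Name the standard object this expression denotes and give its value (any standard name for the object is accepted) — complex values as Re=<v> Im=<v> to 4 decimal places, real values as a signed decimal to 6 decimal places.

This is a Wigner D-matrix element — the rotation-matrix element ⟨l m'| R(α,β,γ) |l m⟩ in the angular-momentum basis.
First d^3_{-3,-1}(β=2.3978), then the phase factors e^{-i(-3)α} and e^{-i(-1)γ}:
Half-angle: c=0.363383, s=0.931640. N=√(1·720·2·24)=185.903201
k∈{2} keeps every argument non-negative
  k=2: (−1)^0·185.9032/(48)·0.3634^4·0.9316^2 = +0.058614
d^3_{-3,-1}(2.3978) = +0.058614
D = (-0.468687+0.883364i)·(+0.058614)·(+0.921178+0.389142i) = -0.045455+0.037006i

Wigner D-matrix element, Re=-0.0455 Im=0.0370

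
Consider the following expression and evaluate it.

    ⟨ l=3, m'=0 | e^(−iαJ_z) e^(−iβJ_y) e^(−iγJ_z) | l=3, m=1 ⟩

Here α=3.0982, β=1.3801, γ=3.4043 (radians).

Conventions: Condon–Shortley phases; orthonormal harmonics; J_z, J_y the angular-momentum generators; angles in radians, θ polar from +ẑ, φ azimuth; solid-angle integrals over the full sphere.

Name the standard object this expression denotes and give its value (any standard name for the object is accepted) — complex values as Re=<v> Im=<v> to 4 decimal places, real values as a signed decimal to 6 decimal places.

This is a Wigner D-matrix element — the rotation-matrix element ⟨l m'| R(α,β,γ) |l m⟩ in the angular-momentum basis.
Split into d^3_{0,1}(β=1.3801) × two z-phases.
Half-angle: c=0.771214, s=0.636576. N=√(6·6·24·2)=41.569219
Admissible k: 1..3 (factorial args all ≥0)
  k=1: (−1)^0·41.5692/(12)·0.7712^5·0.6366^1 = +0.601611
  k=2: (−1)^1·41.5692/(4)·0.7712^3·0.6366^3 = -1.229666
  k=3: (−1)^2·41.5692/(12)·0.7712^1·0.6366^5 = +0.279265
d^3_{0,1}(1.3801) = +0.601611 -1.229666 +0.279265 = -0.348790
D = (+1.000000+0.000000i)·(-0.348790)·(-0.965690+0.259696i) = +0.336823-0.090579i

Wigner D-matrix element, Re=0.3368 Im=-0.0906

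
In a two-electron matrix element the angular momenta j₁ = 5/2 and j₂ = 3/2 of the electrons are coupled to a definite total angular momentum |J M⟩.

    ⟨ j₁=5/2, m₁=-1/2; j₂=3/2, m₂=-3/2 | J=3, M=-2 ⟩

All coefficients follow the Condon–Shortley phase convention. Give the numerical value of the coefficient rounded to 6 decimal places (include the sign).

triangle: 1!·4!·2!/8! = 48/40320
(j±m)!: 2!·3!·0!·3!·1!·5! = 8640
prefactor² = (2J+1)·Δ·N² = 72
  k=0: +1/(0!·1!·3!·0!·1!·2!) = 1/12
Σ = 1/12  ⇒  CG² = 72·(1/12)² = 1/2
CG = +√(1/2) = +0.707107

+√(1/2) = +0.707107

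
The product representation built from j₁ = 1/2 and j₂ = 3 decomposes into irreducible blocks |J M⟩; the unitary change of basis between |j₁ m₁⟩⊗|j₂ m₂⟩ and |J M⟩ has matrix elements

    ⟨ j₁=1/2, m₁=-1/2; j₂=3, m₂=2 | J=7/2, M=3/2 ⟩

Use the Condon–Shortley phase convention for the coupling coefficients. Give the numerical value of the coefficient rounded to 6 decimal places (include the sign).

j₁+j₂−J=0  J+j₁−j₂=1  J−j₁+j₂=6  j₁+j₂+J+1=8
(j₁±m₁, j₂±m₂, J±M) = (0,1,5,1,5,2)
P² = 28800/7
sum k=0..0:
  [0] +1/120 = 1/120
S = 1/120
C² = P²·S² = 2/7 ; C = +0.534522

+0.534522  (= +√(2/7))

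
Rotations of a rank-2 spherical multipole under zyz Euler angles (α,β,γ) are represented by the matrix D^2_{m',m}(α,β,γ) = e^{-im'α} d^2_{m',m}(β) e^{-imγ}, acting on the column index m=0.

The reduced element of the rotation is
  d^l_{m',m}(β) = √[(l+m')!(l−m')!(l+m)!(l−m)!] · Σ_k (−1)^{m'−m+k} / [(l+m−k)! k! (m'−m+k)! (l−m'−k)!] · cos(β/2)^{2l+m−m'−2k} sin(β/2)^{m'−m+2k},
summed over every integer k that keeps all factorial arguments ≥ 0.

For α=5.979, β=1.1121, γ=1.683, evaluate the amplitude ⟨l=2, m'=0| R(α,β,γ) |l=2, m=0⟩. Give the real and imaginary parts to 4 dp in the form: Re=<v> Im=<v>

Re=-0.2059 Im=0.0000

D^2_{0,0}(5.9790,1.1121,1.6830) = e^{-i·0·5.9790}·d^2_{0,0}(1.1121)·e^{-i·0·1.6830}. Compute d first:
With c≡cos(β/2)=0.849347 and s≡sin(β/2)=0.527835, N=[2·2·2·2]^{1/2}=4.000000
k∈{0,1,2} keeps every argument non-negative
  k=0: (−1)^0·4.0000/(4)·0.8493^4·0.5278^0 = +0.520403
  k=1: (−1)^1·4.0000/(1)·0.8493^2·0.5278^2 = -0.803946
  k=2: (−1)^2·4.0000/(4)·0.8493^0·0.5278^4 = +0.077624
d^2_{0,0}(1.1121) = +0.520403 -0.803946 +0.077624 = -0.205919
Phases: e^{-i·(0)·5.9790}=+1.000000+0.000000i, e^{-i·(0)·1.6830}=+1.000000+0.000000i ⇒ D=-0.205919+0.000000i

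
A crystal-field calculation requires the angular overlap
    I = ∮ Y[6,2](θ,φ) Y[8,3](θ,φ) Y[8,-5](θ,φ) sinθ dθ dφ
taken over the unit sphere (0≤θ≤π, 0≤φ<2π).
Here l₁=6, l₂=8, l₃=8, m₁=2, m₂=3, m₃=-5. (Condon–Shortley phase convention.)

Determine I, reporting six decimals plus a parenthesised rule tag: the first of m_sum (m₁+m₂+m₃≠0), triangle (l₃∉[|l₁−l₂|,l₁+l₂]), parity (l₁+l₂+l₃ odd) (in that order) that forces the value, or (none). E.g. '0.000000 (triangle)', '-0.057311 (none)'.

-0.119553 (none)

Checks pass: Σm=0; 22 even; l₃=8∈[2,14].
(2·6+1)(2·8+1)(2·8+1) = 3757
Δ: 6! 6! 10! / 23! → 1/13742520792
sum: t=0:+1/41803776000 t=1:−1/435456000 t=2:+1/39813120 t=3:−1/18662400 t=4:+1/39813120 t=5:−1/435456000 t=6:+1/41803776000 = -11/1393459200
3j²(6 8 8; 0 0 0) = Δ·Π!·Σ² = 600/96577  (sign -1)
sum: t=1:−1/15676416000 t=2:+1/836075520 t=3:−1/348364800 t=4:+1/1045094400 = -7/8957952000
3j²(6 8 8; 2 3 -5) = Δ·Π!·Σ² = 343/44574  (sign +1)
combine: 4πI² = 3757·600/96577·343/44574 = 34300/190969
take √, sign -1: I = -0.11955306
No selection rule forces the value: the integral is nonzero (none).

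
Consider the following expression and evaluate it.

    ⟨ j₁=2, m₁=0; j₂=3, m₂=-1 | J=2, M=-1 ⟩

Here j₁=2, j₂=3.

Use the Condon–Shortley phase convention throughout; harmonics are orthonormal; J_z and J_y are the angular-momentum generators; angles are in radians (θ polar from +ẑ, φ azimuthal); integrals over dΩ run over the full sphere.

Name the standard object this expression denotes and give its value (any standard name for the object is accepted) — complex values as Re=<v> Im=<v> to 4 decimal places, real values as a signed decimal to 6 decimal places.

Clebsch–Gordan coefficient, −√(1/7) ≈ -0.377964

This is a Clebsch–Gordan (vector-coupling) coefficient.
√[5·3!1!3!/8! · 2!2!2!4!1!3!] = √(36/7)
  +(−1)^1/∏(1,2,1,1,0,2)! = -1/4  (running -1/4)
  +(−1)^2/∏(2,1,0,0,1,3)! = 1/12  (running -1/6)
⟨..|..⟩ = √(36/7)·(-1/6) = -0.377964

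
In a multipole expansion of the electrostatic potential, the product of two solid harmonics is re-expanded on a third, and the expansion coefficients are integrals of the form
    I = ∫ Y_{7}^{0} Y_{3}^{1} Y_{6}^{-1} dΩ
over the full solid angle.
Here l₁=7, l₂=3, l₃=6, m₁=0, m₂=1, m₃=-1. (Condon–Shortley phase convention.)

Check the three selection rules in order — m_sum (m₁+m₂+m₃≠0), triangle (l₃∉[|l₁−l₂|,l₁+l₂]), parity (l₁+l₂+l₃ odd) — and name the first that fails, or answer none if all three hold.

Σmᵢ = 0  ✓
l₃∈[|l₁−l₂|,l₁+l₂]=[4,10], have l₃=6  ✓
Σlᵢ = 16 ⇒ even  ✓

none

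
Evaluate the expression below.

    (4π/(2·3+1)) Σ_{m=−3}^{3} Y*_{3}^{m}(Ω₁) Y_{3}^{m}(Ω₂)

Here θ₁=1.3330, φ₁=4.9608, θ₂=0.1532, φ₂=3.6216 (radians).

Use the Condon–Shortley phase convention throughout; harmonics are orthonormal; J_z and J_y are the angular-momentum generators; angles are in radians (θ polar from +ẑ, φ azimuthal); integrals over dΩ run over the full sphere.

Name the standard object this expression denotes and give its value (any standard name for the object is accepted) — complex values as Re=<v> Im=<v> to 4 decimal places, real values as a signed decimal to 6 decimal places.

This sum is the spherical-harmonic addition theorem: it equals the Legendre polynomial P_l(cos γ) of the angle γ between the two directions.
Term-by-term m-sum for l=3 (normalisation 4π/7 = 1.795196):
  term(m=-3) = -0.00036 - 0.00044j   from Y*(Ω₁)=-0.25972 + 0.28147j, Y(Ω₂)=-0.00019 + 0.00147j
  term(m=-2) = -0.00478 + 0.00239j   from Y*(Ω₁)=-0.19989 - 0.10838j, Y(Ω₂)=0.01349 - 0.01927j
  term(m=-1) = -0.00998 - 0.04231j   from Y*(Ω₁)=-0.05580 + 0.21998j, Y(Ω₂)=-0.16988 + 0.08845j
  term(m=+0) = -0.16625 + 0.00000j   from Y*(Ω₁)=-0.23933 + 0.00000j, Y(Ω₂)=0.69467 + 0.00000j
  term(m=+1) = -0.00998 + 0.04231j   from Y*(Ω₁)=0.05580 + 0.21998j, Y(Ω₂)=0.16988 + 0.08845j
  term(m=+2) = -0.00478 - 0.00239j   from Y*(Ω₁)=-0.19989 + 0.10838j, Y(Ω₂)=0.01349 + 0.01927j
  term(m=+3) = -0.00036 + 0.00044j   from Y*(Ω₁)=0.25972 + 0.28147j, Y(Ω₂)=0.00019 + 0.00147j
Σ over m = -0.19650 + 0.00000j; ×(4π/7) → -0.35276 + 0.00000j. Real part: -0.352764

Legendre polynomial (addition theorem), -0.352764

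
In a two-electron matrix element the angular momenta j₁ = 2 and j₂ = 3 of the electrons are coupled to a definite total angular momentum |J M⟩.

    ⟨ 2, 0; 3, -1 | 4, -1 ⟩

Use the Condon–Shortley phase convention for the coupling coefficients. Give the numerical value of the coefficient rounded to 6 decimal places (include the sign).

√[9·1!3!5!/10! · 2!2!2!4!3!5!] = √(1728/7)
  +(−1)^0/∏(0,1,2,2,1,3)! = 1/24  (running 1/24)
  +(−1)^1/∏(1,0,1,1,2,4)! = -1/48  (running 1/48)
⟨..|..⟩ = √(1728/7)·(1/48) = +0.327327

+√(3/28) = +0.327327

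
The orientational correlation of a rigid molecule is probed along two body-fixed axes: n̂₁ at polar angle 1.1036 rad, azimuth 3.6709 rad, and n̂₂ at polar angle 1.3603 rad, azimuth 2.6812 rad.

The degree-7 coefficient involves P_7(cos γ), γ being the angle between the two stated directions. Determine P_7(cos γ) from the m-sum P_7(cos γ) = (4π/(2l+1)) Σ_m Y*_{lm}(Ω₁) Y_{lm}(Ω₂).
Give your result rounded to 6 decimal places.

0.319011

Addition theorem: P_7(cos γ) = (4π/15) Σ_m Y*_{lm}(Ω₁) Y_{lm}(Ω₂), m = −7…7:
  [-7]  conj(Y_{7,-7})(Ω₁) = 0.19118 + 0.12081j ; Y_{7,-7}(Ω₂) = 0.42630 + 0.03467j ; Δ = 0.07731 + 0.05813j
  [-6]  conj(Y_{7,-6})(Ω₁) = -0.42660 - 0.01462j ; Y_{7,-6}(Ω₂) = -0.31764 + 0.12659j ; Δ = 0.13736 - 0.04936j
  [-5]  conj(Y_{7,-5})(Ω₁) = 0.29988 - 0.16190j ; Y_{7,-5}(Ω₂) = -0.09477 + 0.10564j ; Δ = -0.01131 + 0.04702j
  [-4]  conj(Y_{7,-4})(Ω₁) = 0.03962 - 0.06514j ; Y_{7,-4}(Ω₂) = 0.09124 - 0.32870j ; Δ = -0.01780 - 0.01897j
  [-3]  conj(Y_{7,-3})(Ω₁) = -0.00607 + 0.35459j ; Y_{7,-3}(Ω₂) = -0.00763 - 0.03974j ; Δ = 0.01414 - 0.00246j
  [-2]  conj(Y_{7,-2})(Ω₁) = -0.03934 - 0.06998j ; Y_{7,-2}(Ω₂) = 0.19810 + 0.26059j ; Δ = 0.01044 - 0.02412j
  [-1]  conj(Y_{7,-1})(Ω₁) = -0.27553 - 0.16118j ; Y_{7,-1}(Ω₂) = 0.00078 + 0.00039j ; Δ = -0.00015 - 0.00023j
  [+0]  conj(Y_{7,0})(Ω₁) = 0.12187 + 0.00000j ; Y_{7,0}(Ω₂) = -0.32149 + 0.00000j ; Δ = -0.03918 + 0.00000j
  [+1]  conj(Y_{7,1})(Ω₁) = 0.27553 - 0.16118j ; Y_{7,1}(Ω₂) = -0.00078 + 0.00039j ; Δ = -0.00015 + 0.00023j
  [+2]  conj(Y_{7,2})(Ω₁) = -0.03934 + 0.06998j ; Y_{7,2}(Ω₂) = 0.19810 - 0.26059j ; Δ = 0.01044 + 0.02412j
  [+3]  conj(Y_{7,3})(Ω₁) = 0.00607 + 0.35459j ; Y_{7,3}(Ω₂) = 0.00763 - 0.03974j ; Δ = 0.01414 + 0.00246j
  [+4]  conj(Y_{7,4})(Ω₁) = 0.03962 + 0.06514j ; Y_{7,4}(Ω₂) = 0.09124 + 0.32870j ; Δ = -0.01780 + 0.01897j
  [+5]  conj(Y_{7,5})(Ω₁) = -0.29988 - 0.16190j ; Y_{7,5}(Ω₂) = 0.09477 + 0.10564j ; Δ = -0.01131 - 0.04702j
  [+6]  conj(Y_{7,6})(Ω₁) = -0.42660 + 0.01462j ; Y_{7,6}(Ω₂) = -0.31764 - 0.12659j ; Δ = 0.13736 + 0.04936j
  [+7]  conj(Y_{7,7})(Ω₁) = -0.19118 + 0.12081j ; Y_{7,7}(Ω₂) = -0.42630 + 0.03467j ; Δ = 0.07731 - 0.05813j
Σ over m = 0.38079 + 0.00000j; ×(4π/15) → 0.31901 + 0.00000j. Real part: 0.319011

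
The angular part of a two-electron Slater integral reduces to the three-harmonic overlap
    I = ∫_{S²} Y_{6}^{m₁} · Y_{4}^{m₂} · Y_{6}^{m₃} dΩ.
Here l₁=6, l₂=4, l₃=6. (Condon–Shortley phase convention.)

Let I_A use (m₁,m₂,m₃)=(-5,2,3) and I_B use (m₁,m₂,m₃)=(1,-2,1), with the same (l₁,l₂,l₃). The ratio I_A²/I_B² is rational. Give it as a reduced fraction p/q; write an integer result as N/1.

Same 6,4,6: normalisation and zero-m 3j drop out of the ratio.
A: Δ: 4! 8! 4! / 17! → 1/15315300; sum: t=3:−1/1451520 t=4:+1/483840 = 1/725760; 3j²(6 4 6; -5 2 3) = Δ·Π!·Σ² = 24/1547  (sign -1)
B: Δ: 4! 8! 4! / 17! → 1/15315300; sum: t=0:+1/69120 t=1:−1/20736 t=2:+1/69120 = -1/51840; 3j²(6 4 6; 1 -2 1) = Δ·Π!·Σ² = 280/21879  (sign +1)
I_A²/I_B² = (24/1547)/(280/21879) = 297/245

297/245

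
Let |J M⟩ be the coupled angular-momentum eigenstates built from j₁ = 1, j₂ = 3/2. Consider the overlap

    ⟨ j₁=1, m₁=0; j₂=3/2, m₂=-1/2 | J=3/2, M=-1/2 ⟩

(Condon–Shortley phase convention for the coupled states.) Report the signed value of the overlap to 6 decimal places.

+√(1/15) = +0.258199

√[4·1!1!2!/5! · 1!1!1!2!1!2!] = √(4/15)
  +(−1)^0/∏(0,1,1,1,0,1)! = 1  (running 1)
  +(−1)^1/∏(1,0,0,0,1,2)! = -1/2  (running 1/2)
⟨..|..⟩ = √(4/15)·(1/2) = +0.258199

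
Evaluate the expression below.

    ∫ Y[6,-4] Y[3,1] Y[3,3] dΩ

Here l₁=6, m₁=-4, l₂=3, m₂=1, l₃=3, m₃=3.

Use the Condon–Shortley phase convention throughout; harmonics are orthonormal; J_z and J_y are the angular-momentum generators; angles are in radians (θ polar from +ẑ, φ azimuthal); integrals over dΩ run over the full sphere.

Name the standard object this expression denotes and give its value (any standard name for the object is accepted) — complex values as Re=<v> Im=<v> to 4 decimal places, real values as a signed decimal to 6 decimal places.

This is a Gaunt coefficient — the integral of a triple product of spherical harmonics over the sphere.
Checks pass: Σm=0; 12 even; l₃=3∈[3,9].
(2·6+1)(2·3+1)(2·3+1) = 637
Δ: 6! 6! 0! / 13! → 1/12012
sum: t=3:−1/1296 = -1/1296
3j²(6 3 3; 0 0 0) = Δ·Π!·Σ² = 100/3003  (sign +1)
sum: t=4:+1/34560 = 1/34560
3j²(6 3 3; -4 1 3) = Δ·Π!·Σ² = 5/286  (sign +1)
combine: 4πI² = 637·100/3003·5/286 = 1750/4719
take √, sign +1: I = 0.17178653

Gaunt coefficient, +0.171787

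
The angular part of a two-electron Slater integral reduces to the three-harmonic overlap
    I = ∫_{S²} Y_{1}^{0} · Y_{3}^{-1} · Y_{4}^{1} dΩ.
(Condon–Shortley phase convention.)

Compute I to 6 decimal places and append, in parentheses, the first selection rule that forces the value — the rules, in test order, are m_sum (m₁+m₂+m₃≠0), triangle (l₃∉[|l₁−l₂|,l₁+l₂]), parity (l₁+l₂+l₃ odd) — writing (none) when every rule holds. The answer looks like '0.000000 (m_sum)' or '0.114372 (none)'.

-0.238414 (none)

m-sum 0 ✓  L=8 even ✓  2≤4≤4 ✓
Π(2lᵢ+1) = 3×7×9 = 189
triangle coeff Δ(1,3,4) = 1/252
Σ_t [0,0]: t=0:+1/36 = 1/36
(3j)²=4/63 [(1 3 4; 0 0 0)], sign=+1
Σ_t [0,0]: t=0:+1/48 = 1/48
(3j)²=5/84 [(1 3 4; 0 -1 1)], sign=-1
⇒ 4πI² = 5/7
I = (-1)√(5/7/(4π)) = -0.23841361
No selection rule forces the value: the integral is nonzero (none).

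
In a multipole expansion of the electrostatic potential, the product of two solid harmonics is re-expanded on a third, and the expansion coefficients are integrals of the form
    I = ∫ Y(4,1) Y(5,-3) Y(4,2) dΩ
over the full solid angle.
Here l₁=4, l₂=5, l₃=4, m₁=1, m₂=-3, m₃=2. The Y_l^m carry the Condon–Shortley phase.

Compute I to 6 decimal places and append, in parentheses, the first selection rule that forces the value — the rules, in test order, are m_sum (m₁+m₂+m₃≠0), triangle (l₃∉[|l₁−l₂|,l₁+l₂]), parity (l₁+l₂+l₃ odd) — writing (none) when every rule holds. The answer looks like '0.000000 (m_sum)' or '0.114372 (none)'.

0.000000 (parity)

l₁+l₂+l₃=13 is odd: 3j(l;000)=0 ⇒ I=0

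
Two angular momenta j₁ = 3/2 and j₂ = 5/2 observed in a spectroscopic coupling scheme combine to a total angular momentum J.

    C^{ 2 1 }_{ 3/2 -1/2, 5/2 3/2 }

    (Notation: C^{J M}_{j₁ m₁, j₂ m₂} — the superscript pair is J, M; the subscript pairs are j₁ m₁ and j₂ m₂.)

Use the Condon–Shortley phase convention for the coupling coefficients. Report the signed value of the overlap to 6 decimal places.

+0.154303

√[5·2!1!3!/7! · 1!2!4!1!3!1!] = √(24/7)
  +(−1)^1/∏(1,1,1,3,0,0)! = -1/6  (running -1/6)
  +(−1)^2/∏(2,0,0,2,1,1)! = 1/4  (running 1/12)
⟨..|..⟩ = √(24/7)·(1/12) = +0.154303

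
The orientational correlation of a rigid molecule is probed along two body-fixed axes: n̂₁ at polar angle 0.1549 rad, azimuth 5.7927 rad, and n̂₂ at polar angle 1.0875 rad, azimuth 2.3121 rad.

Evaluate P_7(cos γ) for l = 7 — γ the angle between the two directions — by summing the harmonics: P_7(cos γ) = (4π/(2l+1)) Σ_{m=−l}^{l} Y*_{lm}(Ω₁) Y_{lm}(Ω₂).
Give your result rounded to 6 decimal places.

Expand P_7 via completeness: Σ_{m} conj(Y_{7,m}) at Ω₁ times Y_{7,m} at Ω₂ —
  [-7]  conj(Y_{7,-7})(Ω₁) = -0.00000 + 0.00000j ; Y_{7,-7}(Ω₂) = -0.18961 + 0.09793j ; Δ = 0.00000 - 0.00000j
  [-6]  conj(Y_{7,-6})(Ω₁) = -0.00002 - 0.00000j ; Y_{7,-6}(Ω₂) = 0.10958 - 0.40448j ; Δ = -0.00000 + 0.00001j
  [-5]  conj(Y_{7,-5})(Ω₁) = -0.00029 - 0.00024j ; Y_{7,-5}(Ω₂) = 0.19325 + 0.30489j ; Δ = 0.00002 - 0.00013j
  [-4]  conj(Y_{7,-4})(Ω₁) = -0.00152 - 0.00368j ; Y_{7,-4}(Ω₂) = 0.03977 + 0.00709j ; Δ = -0.00003 - 0.00016j
  [-3]  conj(Y_{7,-3})(Ω₁) = 0.00302 - 0.03026j ; Y_{7,-3}(Ω₂) = -0.27962 + 0.21395j ; Δ = 0.00563 + 0.00911j
  [-2]  conj(Y_{7,-2})(Ω₁) = 0.08983 - 0.13421j ; Y_{7,-2}(Ω₂) = 0.01047 - 0.11843j ; Δ = -0.01495 - 0.01204j
  [-1]  conj(Y_{7,-1})(Ω₁) = 0.47080 - 0.25141j ; Y_{7,-1}(Ω₂) = -0.20584 - 0.22484j ; Δ = -0.15343 - 0.05410j
  [+0]  conj(Y_{7,0})(Ω₁) = 0.75491 + 0.00000j ; Y_{7,0}(Ω₂) = 0.15951 + 0.00000j ; Δ = 0.12041 + 0.00000j
  [+1]  conj(Y_{7,1})(Ω₁) = -0.47080 - 0.25141j ; Y_{7,1}(Ω₂) = 0.20584 - 0.22484j ; Δ = -0.15343 + 0.05410j
  [+2]  conj(Y_{7,2})(Ω₁) = 0.08983 + 0.13421j ; Y_{7,2}(Ω₂) = 0.01047 + 0.11843j ; Δ = -0.01495 + 0.01204j
  [+3]  conj(Y_{7,3})(Ω₁) = -0.00302 - 0.03026j ; Y_{7,3}(Ω₂) = 0.27962 + 0.21395j ; Δ = 0.00563 - 0.00911j
  [+4]  conj(Y_{7,4})(Ω₁) = -0.00152 + 0.00368j ; Y_{7,4}(Ω₂) = 0.03977 - 0.00709j ; Δ = -0.00003 + 0.00016j
  [+5]  conj(Y_{7,5})(Ω₁) = 0.00029 - 0.00024j ; Y_{7,5}(Ω₂) = -0.19325 + 0.30489j ; Δ = 0.00002 + 0.00013j
  [+6]  conj(Y_{7,6})(Ω₁) = -0.00002 + 0.00000j ; Y_{7,6}(Ω₂) = 0.10958 + 0.40448j ; Δ = -0.00000 - 0.00001j
  [+7]  conj(Y_{7,7})(Ω₁) = 0.00000 + 0.00000j ; Y_{7,7}(Ω₂) = 0.18961 + 0.09793j ; Δ = 0.00000 + 0.00000j
Total Σ_m = -0.20515 - 0.00000j. Multiply by 0.837758: -0.17187 - 0.00000j. P_7(cos γ) = -0.171866

-0.171866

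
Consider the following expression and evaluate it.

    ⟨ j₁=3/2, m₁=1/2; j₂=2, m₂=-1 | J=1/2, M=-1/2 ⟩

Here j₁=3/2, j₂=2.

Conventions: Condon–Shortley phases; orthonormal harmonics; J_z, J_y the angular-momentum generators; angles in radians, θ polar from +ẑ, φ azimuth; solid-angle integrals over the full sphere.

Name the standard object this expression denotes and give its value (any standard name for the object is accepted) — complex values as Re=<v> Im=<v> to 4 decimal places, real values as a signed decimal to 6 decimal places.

This is a Clebsch–Gordan (vector-coupling) coefficient.
√[2·3!0!1!/5! · 2!1!1!3!0!1!] = √(6/5)
  +(−1)^1/∏(1,2,0,0,0,1)! = -1/2  (running -1/2)
⟨..|..⟩ = √(6/5)·(-1/2) = -0.547723

Clebsch–Gordan coefficient, −√(3/10) ≈ -0.547723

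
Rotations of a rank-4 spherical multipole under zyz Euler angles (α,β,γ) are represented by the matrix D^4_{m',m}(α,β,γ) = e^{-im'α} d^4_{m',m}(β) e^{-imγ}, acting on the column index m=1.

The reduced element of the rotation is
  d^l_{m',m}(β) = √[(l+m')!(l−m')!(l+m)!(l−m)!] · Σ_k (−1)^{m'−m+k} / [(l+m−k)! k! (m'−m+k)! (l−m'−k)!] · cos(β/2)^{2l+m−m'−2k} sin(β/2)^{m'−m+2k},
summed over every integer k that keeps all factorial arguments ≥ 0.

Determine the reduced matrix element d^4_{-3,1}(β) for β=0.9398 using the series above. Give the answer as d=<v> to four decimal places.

d^4_{-3,1}(β=0.9398) via the finite sum:
c=cos(0.939800/2)=0.891614, s=sin(0.939800/2)=0.452797; N=√[1·5040·120·6]=1904.940944
Admissible k: 4..5 (factorial args all ≥0)
  k=4: (−1)^0·1904.9409/(144)·0.8916^4·0.4528^4 = +0.351431
  k=5: (−1)^1·1904.9409/(240)·0.8916^2·0.4528^6 = -0.054381
d^4_{-3,1}(0.9398) = +0.351431 -0.054381 = +0.297050

d=0.2971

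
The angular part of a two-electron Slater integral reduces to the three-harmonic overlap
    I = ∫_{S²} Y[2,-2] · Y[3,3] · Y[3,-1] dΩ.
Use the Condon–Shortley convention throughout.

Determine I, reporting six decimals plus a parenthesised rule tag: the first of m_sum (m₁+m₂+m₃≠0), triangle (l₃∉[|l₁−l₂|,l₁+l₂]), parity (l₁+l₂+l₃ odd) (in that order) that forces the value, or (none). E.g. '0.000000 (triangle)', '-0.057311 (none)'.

m-sum 0 ✓  L=8 even ✓  1≤3≤5 ✓
Π(2lᵢ+1) = 5×7×7 = 245
triangle coeff Δ(2,3,3) = 1/3780
Σ_t [0,2]: t=0:+1/24 t=1:−1/4 t=2:+1/24 = -1/6
(3j)²=4/105 [(2 3 3; 0 0 0)], sign=+1
Σ_t [2,2]: t=2:+1/96 = 1/96
(3j)²=1/42 [(2 3 3; -2 3 -1)], sign=+1
⇒ 4πI² = 2/9
I = (+1)√(2/9/(4π)) = 0.13298076
No selection rule forces the value: the integral is nonzero (none).

0.132981 (none)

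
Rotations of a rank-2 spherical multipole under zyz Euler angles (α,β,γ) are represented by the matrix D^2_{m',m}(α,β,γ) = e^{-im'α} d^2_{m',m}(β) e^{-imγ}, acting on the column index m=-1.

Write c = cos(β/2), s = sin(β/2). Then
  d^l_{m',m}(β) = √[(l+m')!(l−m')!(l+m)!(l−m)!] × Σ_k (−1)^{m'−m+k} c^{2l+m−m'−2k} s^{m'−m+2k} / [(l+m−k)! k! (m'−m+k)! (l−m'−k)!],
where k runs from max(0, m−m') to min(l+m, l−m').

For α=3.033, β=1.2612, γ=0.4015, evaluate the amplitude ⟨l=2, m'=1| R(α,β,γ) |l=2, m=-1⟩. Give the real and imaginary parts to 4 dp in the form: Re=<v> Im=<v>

D^2_{1,-1}(3.0330,1.2612,0.4015) = e^{-i·1·3.0330}·d^2_{1,-1}(1.2612)·e^{-i·-1·0.4015}. Compute d first:
With c≡cos(β/2)=0.807674 and s≡sin(β/2)=0.589629, N=[6·1·1·6]^{1/2}=6.000000
Admissible k: 0..1 (factorial args all ≥0)
  k=0: (−1)^2·6.0000/(2)·0.8077^2·0.5896^2 = +0.680380
  k=1: (−1)^3·6.0000/(6)·0.8077^0·0.5896^4 = -0.120869
d^2_{1,-1}(1.2612) = +0.680380 -0.120869 = +0.559511
Phases: e^{-i·(1)·3.0330}=-0.994110-0.108379i, e^{-i·(-1)·0.4015}=+0.920476+0.390799i ⇒ D=-0.488285-0.273186i

Re=-0.4883 Im=-0.2732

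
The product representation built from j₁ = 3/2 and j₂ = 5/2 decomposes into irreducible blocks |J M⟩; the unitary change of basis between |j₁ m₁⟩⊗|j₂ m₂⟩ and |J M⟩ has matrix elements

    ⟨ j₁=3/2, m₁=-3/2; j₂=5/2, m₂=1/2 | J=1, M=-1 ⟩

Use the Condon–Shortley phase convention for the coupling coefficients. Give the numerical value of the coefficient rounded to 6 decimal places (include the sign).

−√(1/20) = -0.223607

triangle: 3!×0!×2!/6! = 12/720
(j±m)!: 0!×3!×3!×2!×0!×2! = 144
prefactor² = (2J+1)×Δ×N² = 36/5
  k=3: −1/(3!×0!×0!×0!×0!×2!) = -1/12
Σ = -1/12  ⇒  CG² = 36/5×(-1/12)² = 1/20
CG = −√(1/20) = -0.223607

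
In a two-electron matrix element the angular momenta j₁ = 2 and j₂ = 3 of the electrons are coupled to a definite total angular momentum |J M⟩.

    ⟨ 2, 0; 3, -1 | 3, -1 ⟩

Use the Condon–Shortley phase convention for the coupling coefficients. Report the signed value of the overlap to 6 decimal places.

j₁+j₂−J=2  J+j₁−j₂=2  J−j₁+j₂=4  j₁+j₂+J+1=9
(j₁±m₁, j₂±m₂, J±M) = (2,2,2,4,2,4)
P² = 256/15
sum k=0..2:
  [0] +1/16 = 1/16
  [1] −1/6 = -1/6
  [2] +1/96 = 1/96
S = -3/32
C² = P²·S² = 3/20 ; C = -0.387298

-0.387298  (= −√(3/20))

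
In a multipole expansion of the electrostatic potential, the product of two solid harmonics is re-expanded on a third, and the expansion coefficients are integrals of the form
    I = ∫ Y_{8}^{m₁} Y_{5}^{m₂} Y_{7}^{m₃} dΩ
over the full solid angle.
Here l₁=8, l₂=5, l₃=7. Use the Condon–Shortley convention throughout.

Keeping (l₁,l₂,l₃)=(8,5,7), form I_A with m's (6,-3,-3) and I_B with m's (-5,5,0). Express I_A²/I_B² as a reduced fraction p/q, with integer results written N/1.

1/20

l's match ⇒ only the (l;m) 3-j factors differ between A and B.
A: triangle coeff Δ(8,5,7) = 1/814773960; Σ_t [0,2]: t=0:+1/232243200 t=1:−1/261273600 t=2:+1/4180377600 = 1/1393459200; (3j)²=1/1292 [(8 5 7; 6 -3 -3)], sign=+1
B: triangle coeff Δ(8,5,7) = 1/814773960; Σ_t [6,6]: t=6:+1/522547200 = 1/522547200; (3j)²=5/323 [(8 5 7; -5 5 0)], sign=-1
I_A²/I_B² = (1/1292)/(5/323) = 1/20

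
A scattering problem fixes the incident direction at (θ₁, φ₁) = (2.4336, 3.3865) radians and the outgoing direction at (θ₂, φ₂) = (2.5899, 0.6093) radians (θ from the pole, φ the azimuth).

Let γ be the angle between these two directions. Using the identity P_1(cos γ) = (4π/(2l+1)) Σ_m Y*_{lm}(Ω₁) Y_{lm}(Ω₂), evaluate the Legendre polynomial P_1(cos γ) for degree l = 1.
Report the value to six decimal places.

Term-by-term m-sum for l=1 (normalisation 4π/3 = 4.188790):
  m=-1: (-0.217974-0.054477i) × (+0.148497-0.103633i) = -0.038014+0.014500i  (running Σ = -0.038014+0.014500i)
  m=0: (-0.371176-0.000000i) × (-0.416113+0.000000i) = +0.154451+0.000000i  (running Σ = +0.116437+0.014500i)
  m=1: (+0.217974-0.054477i) × (-0.148497-0.103633i) = -0.038014-0.014500i  (running Σ = +0.078423+0.000000i)
Σ over m = +0.078423+0.000000i; ×(4π/3) → +0.328496+0.000000i. Real part: 0.328496

0.328496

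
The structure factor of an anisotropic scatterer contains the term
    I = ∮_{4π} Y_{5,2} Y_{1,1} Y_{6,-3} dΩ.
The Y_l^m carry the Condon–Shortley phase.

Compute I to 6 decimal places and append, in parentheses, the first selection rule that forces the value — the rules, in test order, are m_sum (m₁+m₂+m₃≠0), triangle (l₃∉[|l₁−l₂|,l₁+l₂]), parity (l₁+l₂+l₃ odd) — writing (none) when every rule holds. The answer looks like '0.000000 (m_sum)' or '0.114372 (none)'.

-0.245154 (none)

m-sum 0 ✓  L=12 even ✓  4≤6≤6 ✓
Π(2lᵢ+1) = 11×3×13 = 429
triangle coeff Δ(5,1,6) = 1/858
Σ_t [0,0]: t=0:+1/14400 = 1/14400
(3j)²=6/143 [(5 1 6; 0 0 0)], sign=+1
Σ_t [0,0]: t=0:+1/60480 = 1/60480
(3j)²=6/143 [(5 1 6; 2 1 -3)], sign=-1
⇒ 4πI² = 108/143
I = (-1)√(108/143/(4π)) = -0.24515397
No selection rule forces the value: the integral is nonzero (none).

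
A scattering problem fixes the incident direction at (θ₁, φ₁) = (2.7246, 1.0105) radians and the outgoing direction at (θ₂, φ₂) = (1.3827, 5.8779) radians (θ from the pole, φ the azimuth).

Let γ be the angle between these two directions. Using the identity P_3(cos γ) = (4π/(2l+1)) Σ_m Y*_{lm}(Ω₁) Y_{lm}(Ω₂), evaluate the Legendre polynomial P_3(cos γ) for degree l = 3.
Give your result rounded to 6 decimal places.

Expand P_3 via completeness: Σ_{m} conj(Y_{3,m}) at Ω₁ times Y_{3,m} at Ω₂ —
  m=-3: Y*=-0.027551+0.003045i  Y=+0.137462+0.370879i  product -0.004917-0.009799i
  m=-2: Y*=+0.066698-0.138004i  Y=+0.127080+0.133644i  product +0.026919-0.008624i
  m=-1: Y*=+0.221191+0.352574i  Y=-0.240754-0.103292i  product -0.016835-0.107731i
  m=+0: Y*=-0.402555-0.000000i  Y=-0.197141+0.000000i  product +0.079360+0.000000i
  m=+1: Y*=-0.221191+0.352574i  Y=+0.240754-0.103292i  product -0.016835+0.107731i
  m=+2: Y*=+0.066698+0.138004i  Y=+0.127080-0.133644i  product +0.026919+0.008624i
  m=+3: Y*=+0.027551+0.003045i  Y=-0.137462+0.370879i  product -0.004917+0.009799i
Σ over m = +0.089696+0.000000i; ×(4π/7) → +0.161022+0.000000i. Real part: 0.161022

0.161022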